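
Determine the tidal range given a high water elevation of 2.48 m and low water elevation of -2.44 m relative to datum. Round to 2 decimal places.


Tidal range = High water - Low water
Tidal range = 2.48 - (-2.44)
Tidal range = 4.92 m

4.92


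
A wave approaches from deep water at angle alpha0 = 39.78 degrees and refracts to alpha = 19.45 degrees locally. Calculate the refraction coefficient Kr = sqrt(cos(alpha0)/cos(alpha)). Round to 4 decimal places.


Kr = sqrt(cos(alpha0) / cos(alpha))
cos(39.78) = 0.768507
cos(19.45) = 0.942932
Kr = sqrt(0.768507 / 0.942932)
Kr = sqrt(0.815018)
Kr = 0.9028

0.9028


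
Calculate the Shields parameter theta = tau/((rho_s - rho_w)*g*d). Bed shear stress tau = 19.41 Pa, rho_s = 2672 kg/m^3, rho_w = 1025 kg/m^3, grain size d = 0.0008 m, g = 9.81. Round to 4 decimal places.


theta = tau / ((rho_s - rho_w) * g * d)
rho_s - rho_w = 2672 - 1025 = 1647
Denominator = 1647 * 9.81 * 0.0008 = 12.925656
theta = 19.41 / 12.925656
theta = 1.5017

1.5017


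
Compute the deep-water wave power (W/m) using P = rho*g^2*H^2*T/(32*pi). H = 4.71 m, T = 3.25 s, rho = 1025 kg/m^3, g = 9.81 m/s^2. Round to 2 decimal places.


P = rho * g^2 * H^2 * T / (32 * pi)
P = 1025 * 9.81^2 * 4.71^2 * 3.25 / (32 * pi)
P = 1025 * 96.2361 * 22.1841 * 3.25 / 100.53096
P = 70743.61 W/m

70743.61


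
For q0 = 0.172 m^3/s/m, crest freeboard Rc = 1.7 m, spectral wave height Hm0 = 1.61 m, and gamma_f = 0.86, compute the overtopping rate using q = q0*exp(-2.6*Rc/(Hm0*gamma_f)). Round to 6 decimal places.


q = q0 * exp(-2.6 * Rc / (Hm0 * gamma_f))
Exponent = -2.6 * 1.7 / (1.61 * 0.86)
= -2.6 * 1.7 / 1.3846
= -3.192258
exp(-3.192258) = 0.041079
q = 0.172 * 0.041079
q = 0.007066 m^3/s/m

0.007066


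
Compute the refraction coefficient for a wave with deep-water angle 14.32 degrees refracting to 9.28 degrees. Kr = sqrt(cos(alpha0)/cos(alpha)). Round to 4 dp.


Kr = sqrt(cos(alpha0) / cos(alpha))
cos(14.32) = 0.968929
cos(9.28) = 0.986912
Kr = sqrt(0.968929 / 0.986912)
Kr = sqrt(0.981779)
Kr = 0.9908

0.9908


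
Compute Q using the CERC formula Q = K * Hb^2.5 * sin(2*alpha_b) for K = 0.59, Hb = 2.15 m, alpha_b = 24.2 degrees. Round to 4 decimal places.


Q = K * Hb^2.5 * sin(2 * alpha_b)
Hb^2.5 = 2.15^2.5 = 6.777915
sin(2 * 24.2) = sin(48.4) = 0.747798
Q = 0.59 * 6.777915 * 0.747798
Q = 2.9904 m^3/s

2.9904


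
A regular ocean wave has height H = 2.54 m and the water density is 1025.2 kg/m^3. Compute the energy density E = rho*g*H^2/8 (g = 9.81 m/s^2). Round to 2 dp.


E = (1/8) * rho * g * H^2
E = (1/8) * 1025.2 * 9.81 * 2.54^2
E = 0.125 * 1025.2 * 9.81 * 6.4516
E = 8110.64 J/m^2

8110.64


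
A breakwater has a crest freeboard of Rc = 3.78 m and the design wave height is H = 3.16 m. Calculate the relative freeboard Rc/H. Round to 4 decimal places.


Relative freeboard = Rc / H
= 3.78 / 3.16
= 1.1962

1.1962


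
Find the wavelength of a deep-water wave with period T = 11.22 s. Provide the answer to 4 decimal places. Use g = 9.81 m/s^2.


L0 = g * T^2 / (2 * pi)
L0 = 9.81 * 11.22^2 / (2 * pi)
L0 = 9.81 * 125.8884 / 6.28319
L0 = 1234.9652 / 6.28319
L0 = 196.5508 m

196.5508


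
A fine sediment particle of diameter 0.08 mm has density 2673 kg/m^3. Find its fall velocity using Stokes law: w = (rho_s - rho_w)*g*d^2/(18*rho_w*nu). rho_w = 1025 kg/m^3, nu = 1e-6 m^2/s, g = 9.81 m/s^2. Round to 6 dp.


w = (rho_s - rho_w) * g * d^2 / (18 * rho_w * nu)
d = 0.08 mm = 0.000080 m
rho_s - rho_w = 2673 - 1025 = 1648
Numerator = 1648 * 9.81 * (0.000080)^2 = 0.000103468032
Denominator = 18 * 1025 * 1e-6 = 0.018450
w = 0.005608 m/s

0.005608


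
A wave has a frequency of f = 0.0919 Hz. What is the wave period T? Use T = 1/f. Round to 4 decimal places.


T = 1 / f
T = 1 / 0.0919
T = 10.8814 s

10.8814


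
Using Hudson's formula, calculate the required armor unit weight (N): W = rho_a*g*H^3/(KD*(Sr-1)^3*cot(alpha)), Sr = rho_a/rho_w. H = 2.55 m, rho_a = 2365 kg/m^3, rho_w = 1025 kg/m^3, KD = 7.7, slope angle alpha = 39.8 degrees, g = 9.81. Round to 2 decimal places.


Sr = rho_a / rho_w = 2365 / 1025 = 2.307317
(Sr - 1) = 1.307317
(Sr - 1)^3 = 2.234307
cot(39.8) = 1 / tan(39.8) = 1 / 0.833169 = 1.200237
Numerator = 2365 * 9.81 * 2.55^3 = 384698.6779
Denominator = 7.7 * 2.234307 * 1.200237 = 20.649077
W = 384698.6779 / 20.649077
W = 18630.31 N

18630.31


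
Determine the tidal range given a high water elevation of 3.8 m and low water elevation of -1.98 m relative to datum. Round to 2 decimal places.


Tidal range = High water - Low water
Tidal range = 3.8 - (-1.98)
Tidal range = 5.78 m

5.78


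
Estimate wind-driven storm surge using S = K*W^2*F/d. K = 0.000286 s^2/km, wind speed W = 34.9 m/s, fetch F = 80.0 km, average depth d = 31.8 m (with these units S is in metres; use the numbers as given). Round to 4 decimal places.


S = K * W^2 * F / d
W^2 = 34.9^2 = 1218.01
S = 0.000286 * 1218.01 * 80.0 / 31.8
Numerator = 0.000286 * 1218.01 * 80.0 = 27.868069
S = 27.868069 / 31.8 = 0.8764 m

0.8764


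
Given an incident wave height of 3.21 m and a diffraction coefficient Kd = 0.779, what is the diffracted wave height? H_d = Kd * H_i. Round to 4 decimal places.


H_d = Kd * H_i
H_d = 0.779 * 3.21
H_d = 2.5006 m

2.5006


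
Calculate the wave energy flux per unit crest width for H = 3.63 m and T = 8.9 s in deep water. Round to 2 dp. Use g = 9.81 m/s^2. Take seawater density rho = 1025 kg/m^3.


P = rho * g^2 * H^2 * T / (32 * pi)
P = 1025 * 9.81^2 * 3.63^2 * 8.9 / (32 * pi)
P = 1025 * 96.2361 * 13.1769 * 8.9 / 100.53096
P = 115070.84 W/m

115070.84


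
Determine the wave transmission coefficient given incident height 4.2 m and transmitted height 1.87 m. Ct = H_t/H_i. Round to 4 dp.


Ct = H_t / H_i
Ct = 1.87 / 4.2
Ct = 0.4452

0.4452


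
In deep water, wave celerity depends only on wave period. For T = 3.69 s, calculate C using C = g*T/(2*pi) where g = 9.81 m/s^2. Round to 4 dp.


We use the deep-water celerity formula:
C = g * T / (2 * pi)
C = 9.81 * 3.69 / (2 * 3.14159...)
C = 36.198900 / 6.283185
C = 5.7612 m/s

5.7612


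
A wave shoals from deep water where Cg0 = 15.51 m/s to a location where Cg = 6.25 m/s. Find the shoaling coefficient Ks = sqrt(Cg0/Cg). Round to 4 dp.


Ks = sqrt(Cg0 / Cg)
Ks = sqrt(15.51 / 6.25)
Ks = sqrt(2.4816)
Ks = 1.5753

1.5753


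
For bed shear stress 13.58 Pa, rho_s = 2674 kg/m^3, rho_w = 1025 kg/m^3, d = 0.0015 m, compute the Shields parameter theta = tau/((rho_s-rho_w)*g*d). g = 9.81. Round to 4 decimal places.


theta = tau / ((rho_s - rho_w) * g * d)
rho_s - rho_w = 2674 - 1025 = 1649
Denominator = 1649 * 9.81 * 0.0015 = 24.265035
theta = 13.58 / 24.265035
theta = 0.5597

0.5597


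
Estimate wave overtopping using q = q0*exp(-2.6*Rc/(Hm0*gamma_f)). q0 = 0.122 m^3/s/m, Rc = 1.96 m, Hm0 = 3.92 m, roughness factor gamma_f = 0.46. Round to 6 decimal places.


q = q0 * exp(-2.6 * Rc / (Hm0 * gamma_f))
Exponent = -2.6 * 1.96 / (3.92 * 0.46)
= -2.6 * 1.96 / 1.8032
= -2.826087
exp(-2.826087) = 0.059244
q = 0.122 * 0.059244
q = 0.007228 m^3/s/m

0.007228


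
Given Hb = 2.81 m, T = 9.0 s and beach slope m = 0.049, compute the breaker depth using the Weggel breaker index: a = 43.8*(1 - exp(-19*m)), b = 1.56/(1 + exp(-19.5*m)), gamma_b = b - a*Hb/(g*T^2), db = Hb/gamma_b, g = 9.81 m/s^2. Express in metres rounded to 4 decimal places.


a = 43.8 * (1 - exp(-19 * m))
exp(-19 * 0.049) = exp(-0.9310) = 0.394159
a = 43.8 * (1 - 0.394159) = 26.535820
b = 1.56 / (1 + exp(-19.5 * m))
exp(-19.5 * 0.049) = exp(-0.9555) = 0.384620
b = 1.56 / (1 + 0.384620) = 1.126663
Hb / (g * T^2) = 2.81 / (9.81 * 9.0^2) = 2.81 / 794.6100 = 0.00353633
gamma_b = b - a * Hb/(g*T^2) = 1.126663 - 26.535820 * 0.00353633 = 1.032824
db = Hb / gamma_b = 2.81 / 1.032824
db = 2.7207 m

2.7207


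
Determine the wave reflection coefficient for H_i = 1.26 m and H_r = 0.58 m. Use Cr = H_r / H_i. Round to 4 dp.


Cr = H_r / H_i
Cr = 0.58 / 1.26
Cr = 0.4603

0.4603


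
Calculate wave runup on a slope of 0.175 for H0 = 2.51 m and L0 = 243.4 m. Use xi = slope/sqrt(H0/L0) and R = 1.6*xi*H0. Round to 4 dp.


xi = slope / sqrt(H0/L0)
H0/L0 = 2.51/243.4 = 0.010312
sqrt(0.010312) = 0.101549
xi = 0.175 / 0.101549 = 1.723302
R = 1.6 * xi * H0 = 1.6 * 1.723302 * 2.51
R = 6.9208 m

6.9208


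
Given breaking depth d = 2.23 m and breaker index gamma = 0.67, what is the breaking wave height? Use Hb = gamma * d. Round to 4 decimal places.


Hb = gamma * d
Hb = 0.67 * 2.23
Hb = 1.4941 m

1.4941


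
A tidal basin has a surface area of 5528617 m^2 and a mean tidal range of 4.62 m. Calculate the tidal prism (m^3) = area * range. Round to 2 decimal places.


Tidal prism = Area * Tidal range
P = 5528617 * 4.62
P = 25542210.54 m^3

25542210.54


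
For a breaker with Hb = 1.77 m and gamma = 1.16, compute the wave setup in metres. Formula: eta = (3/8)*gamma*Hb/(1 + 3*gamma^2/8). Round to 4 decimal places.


eta = (3/8) * gamma * Hb / (1 + 3*gamma^2/8)
Numerator = (3/8) * 1.16 * 1.77 = 0.769950
Denominator = 1 + 3*1.16^2/8 = 1 + 0.504600 = 1.504600
eta = 0.769950 / 1.504600
eta = 0.5117 m

0.5117


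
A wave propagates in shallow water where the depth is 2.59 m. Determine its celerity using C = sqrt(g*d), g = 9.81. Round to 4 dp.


Using the shallow-water approximation:
C = sqrt(g * d) = sqrt(9.81 * 2.59)
C = sqrt(25.4079)
C = 5.0406 m/s

5.0406


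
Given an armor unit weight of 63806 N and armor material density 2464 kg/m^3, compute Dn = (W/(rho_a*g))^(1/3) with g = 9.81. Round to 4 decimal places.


V = W / (rho_a * g)
V = 63806 / (2464 * 9.81)
V = 63806 / 24171.84
V = 2.639683 m^3
Dn = V^(1/3) = 2.639683^(1/3)
Dn = 1.3820 m

1.3820


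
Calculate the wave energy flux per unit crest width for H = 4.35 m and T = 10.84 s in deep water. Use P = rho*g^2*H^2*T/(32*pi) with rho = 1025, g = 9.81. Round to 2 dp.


P = rho * g^2 * H^2 * T / (32 * pi)
P = 1025 * 9.81^2 * 4.35^2 * 10.84 / (32 * pi)
P = 1025 * 96.2361 * 18.9225 * 10.84 / 100.53096
P = 201265.73 W/m

201265.73


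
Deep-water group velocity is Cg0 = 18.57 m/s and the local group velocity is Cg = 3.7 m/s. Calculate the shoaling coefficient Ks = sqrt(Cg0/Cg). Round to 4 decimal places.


Ks = sqrt(Cg0 / Cg)
Ks = sqrt(18.57 / 3.7)
Ks = sqrt(5.0189)
Ks = 2.2403

2.2403


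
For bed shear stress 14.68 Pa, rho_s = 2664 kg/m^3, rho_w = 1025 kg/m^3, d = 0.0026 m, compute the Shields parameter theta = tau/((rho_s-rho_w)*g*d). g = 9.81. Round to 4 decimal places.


theta = tau / ((rho_s - rho_w) * g * d)
rho_s - rho_w = 2664 - 1025 = 1639
Denominator = 1639 * 9.81 * 0.0026 = 41.804334
theta = 14.68 / 41.804334
theta = 0.3512

0.3512


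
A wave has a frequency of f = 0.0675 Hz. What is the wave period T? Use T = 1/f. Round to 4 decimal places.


T = 1 / f
T = 1 / 0.0675
T = 14.8148 s

14.8148


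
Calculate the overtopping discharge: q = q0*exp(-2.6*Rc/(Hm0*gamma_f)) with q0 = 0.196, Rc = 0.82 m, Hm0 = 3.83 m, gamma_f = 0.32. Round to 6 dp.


q = q0 * exp(-2.6 * Rc / (Hm0 * gamma_f))
Exponent = -2.6 * 0.82 / (3.83 * 0.32)
= -2.6 * 0.82 / 1.2256
= -1.739556
exp(-1.739556) = 0.175598
q = 0.196 * 0.175598
q = 0.034417 m^3/s/m

0.034417


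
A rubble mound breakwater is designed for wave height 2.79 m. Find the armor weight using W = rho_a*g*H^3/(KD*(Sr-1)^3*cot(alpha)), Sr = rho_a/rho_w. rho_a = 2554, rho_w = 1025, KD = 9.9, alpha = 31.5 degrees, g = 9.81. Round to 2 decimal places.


Sr = rho_a / rho_w = 2554 / 1025 = 2.491707
(Sr - 1) = 1.491707
(Sr - 1)^3 = 3.319333
cot(31.5) = 1 / tan(31.5) = 1 / 0.612801 = 1.631852
Numerator = 2554 * 9.81 * 2.79^3 = 544129.7986
Denominator = 9.9 * 3.319333 * 1.631852 = 53.624930
W = 544129.7986 / 53.624930
W = 10146.96 N

10146.96


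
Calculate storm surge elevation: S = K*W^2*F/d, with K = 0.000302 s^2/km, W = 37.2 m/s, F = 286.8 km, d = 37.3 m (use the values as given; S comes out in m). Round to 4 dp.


S = K * W^2 * F / d
W^2 = 37.2^2 = 1383.84
S = 0.000302 * 1383.84 * 286.8 / 37.3
Numerator = 0.000302 * 1383.84 * 286.8 = 119.859364
S = 119.859364 / 37.3 = 3.2134 m

3.2134


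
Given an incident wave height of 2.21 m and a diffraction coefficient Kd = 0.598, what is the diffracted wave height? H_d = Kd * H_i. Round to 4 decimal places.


H_d = Kd * H_i
H_d = 0.598 * 2.21
H_d = 1.3216 m

1.3216


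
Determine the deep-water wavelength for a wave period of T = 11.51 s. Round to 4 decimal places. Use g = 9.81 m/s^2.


L0 = g * T^2 / (2 * pi)
L0 = 9.81 * 11.51^2 / (2 * pi)
L0 = 9.81 * 132.4801 / 6.28319
L0 = 1299.6298 / 6.28319
L0 = 206.8425 m

206.8425


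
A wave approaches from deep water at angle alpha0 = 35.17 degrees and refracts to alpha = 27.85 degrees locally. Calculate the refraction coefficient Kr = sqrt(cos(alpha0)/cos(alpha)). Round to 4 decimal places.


Kr = sqrt(cos(alpha0) / cos(alpha))
cos(35.17) = 0.817447
cos(27.85) = 0.884174
Kr = sqrt(0.817447 / 0.884174)
Kr = sqrt(0.924532)
Kr = 0.9615

0.9615


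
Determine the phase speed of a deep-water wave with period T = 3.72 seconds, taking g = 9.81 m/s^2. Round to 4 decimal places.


We use the deep-water celerity formula:
C = g * T / (2 * pi)
C = 9.81 * 3.72 / (2 * 3.14159...)
C = 36.493200 / 6.283185
C = 5.8081 m/s

5.8081


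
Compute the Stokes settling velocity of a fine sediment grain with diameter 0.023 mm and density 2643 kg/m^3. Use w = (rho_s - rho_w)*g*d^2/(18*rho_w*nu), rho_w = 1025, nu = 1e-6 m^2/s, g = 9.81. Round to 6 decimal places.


w = (rho_s - rho_w) * g * d^2 / (18 * rho_w * nu)
d = 0.023 mm = 0.000023 m
rho_s - rho_w = 2643 - 1025 = 1618
Numerator = 1618 * 9.81 * (0.000023)^2 = 0.000008396595
Denominator = 18 * 1025 * 1e-6 = 0.018450
w = 0.000455 m/s

0.000455


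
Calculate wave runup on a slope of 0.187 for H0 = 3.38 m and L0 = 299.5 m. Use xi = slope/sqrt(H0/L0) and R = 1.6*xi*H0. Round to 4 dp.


xi = slope / sqrt(H0/L0)
H0/L0 = 3.38/299.5 = 0.011285
sqrt(0.011285) = 0.106233
xi = 0.187 / 0.106233 = 1.760280
R = 1.6 * xi * H0 = 1.6 * 1.760280 * 3.38
R = 9.5196 m

9.5196


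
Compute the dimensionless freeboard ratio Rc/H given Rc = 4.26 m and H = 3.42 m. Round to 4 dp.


Relative freeboard = Rc / H
= 4.26 / 3.42
= 1.2456

1.2456


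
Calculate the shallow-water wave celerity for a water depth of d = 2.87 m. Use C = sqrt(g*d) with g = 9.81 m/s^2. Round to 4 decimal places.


Using the shallow-water approximation:
C = sqrt(g * d) = sqrt(9.81 * 2.87)
C = sqrt(28.1547)
C = 5.3061 m/s

5.3061


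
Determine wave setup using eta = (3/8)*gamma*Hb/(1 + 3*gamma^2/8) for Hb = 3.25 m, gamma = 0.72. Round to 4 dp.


eta = (3/8) * gamma * Hb / (1 + 3*gamma^2/8)
Numerator = (3/8) * 0.72 * 3.25 = 0.877500
Denominator = 1 + 3*0.72^2/8 = 1 + 0.194400 = 1.194400
eta = 0.877500 / 1.194400
eta = 0.7347 m

0.7347


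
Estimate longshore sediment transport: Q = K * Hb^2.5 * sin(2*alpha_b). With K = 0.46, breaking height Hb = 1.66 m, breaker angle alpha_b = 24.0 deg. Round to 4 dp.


Q = K * Hb^2.5 * sin(2 * alpha_b)
Hb^2.5 = 1.66^2.5 = 3.550342
sin(2 * 24.0) = sin(48.0) = 0.743145
Q = 0.46 * 3.550342 * 0.743145
Q = 1.2137 m^3/s

1.2137


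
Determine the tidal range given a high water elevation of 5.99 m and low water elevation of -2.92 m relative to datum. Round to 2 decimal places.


Tidal range = High water - Low water
Tidal range = 5.99 - (-2.92)
Tidal range = 8.91 m

8.91


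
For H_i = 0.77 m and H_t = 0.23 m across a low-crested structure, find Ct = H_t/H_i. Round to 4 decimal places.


Ct = H_t / H_i
Ct = 0.23 / 0.77
Ct = 0.2987

0.2987


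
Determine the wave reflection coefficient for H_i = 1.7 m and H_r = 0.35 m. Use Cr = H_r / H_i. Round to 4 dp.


Cr = H_r / H_i
Cr = 0.35 / 1.7
Cr = 0.2059

0.2059


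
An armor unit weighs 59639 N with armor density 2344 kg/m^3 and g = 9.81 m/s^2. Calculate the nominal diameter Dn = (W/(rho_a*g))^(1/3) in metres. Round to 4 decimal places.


V = W / (rho_a * g)
V = 59639 / (2344 * 9.81)
V = 59639 / 22994.64
V = 2.593604 m^3
Dn = V^(1/3) = 2.593604^(1/3)
Dn = 1.3739 m

1.3739


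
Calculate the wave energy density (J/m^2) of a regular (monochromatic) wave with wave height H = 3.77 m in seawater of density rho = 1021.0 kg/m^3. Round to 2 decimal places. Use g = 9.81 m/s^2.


E = (1/8) * rho * g * H^2
E = (1/8) * 1021.0 * 9.81 * 3.77^2
E = 0.125 * 1021.0 * 9.81 * 14.2129
E = 17794.57 J/m^2

17794.57


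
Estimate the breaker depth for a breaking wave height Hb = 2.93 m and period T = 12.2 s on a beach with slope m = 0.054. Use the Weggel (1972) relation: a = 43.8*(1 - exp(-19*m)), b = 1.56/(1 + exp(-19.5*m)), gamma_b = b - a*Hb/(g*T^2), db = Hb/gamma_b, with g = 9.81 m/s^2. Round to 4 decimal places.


a = 43.8 * (1 - exp(-19 * m))
exp(-19 * 0.054) = exp(-1.0260) = 0.358438
a = 43.8 * (1 - 0.358438) = 28.100422
b = 1.56 / (1 + exp(-19.5 * m))
exp(-19.5 * 0.054) = exp(-1.0530) = 0.348890
b = 1.56 / (1 + 0.348890) = 1.156507
Hb / (g * T^2) = 2.93 / (9.81 * 12.2^2) = 2.93 / 1460.1204 = 0.00200668
gamma_b = b - a * Hb/(g*T^2) = 1.156507 - 28.100422 * 0.00200668 = 1.100118
db = Hb / gamma_b = 2.93 / 1.100118
db = 2.6634 m

2.6634


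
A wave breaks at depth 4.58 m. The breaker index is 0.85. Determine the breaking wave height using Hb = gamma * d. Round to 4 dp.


Hb = gamma * d
Hb = 0.85 * 4.58
Hb = 3.8930 m

3.8930


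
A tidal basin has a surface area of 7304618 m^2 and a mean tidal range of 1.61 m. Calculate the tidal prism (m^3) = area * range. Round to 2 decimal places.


Tidal prism = Area * Tidal range
P = 7304618 * 1.61
P = 11760434.98 m^3

11760434.98


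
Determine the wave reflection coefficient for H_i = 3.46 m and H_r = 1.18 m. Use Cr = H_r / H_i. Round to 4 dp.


Cr = H_r / H_i
Cr = 1.18 / 3.46
Cr = 0.3410

0.3410


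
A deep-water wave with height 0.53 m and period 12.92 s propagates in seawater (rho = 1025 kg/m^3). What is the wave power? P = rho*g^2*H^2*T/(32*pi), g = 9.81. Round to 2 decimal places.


P = rho * g^2 * H^2 * T / (32 * pi)
P = 1025 * 9.81^2 * 0.53^2 * 12.92 / (32 * pi)
P = 1025 * 96.2361 * 0.2809 * 12.92 / 100.53096
P = 3561.04 W/m

3561.04


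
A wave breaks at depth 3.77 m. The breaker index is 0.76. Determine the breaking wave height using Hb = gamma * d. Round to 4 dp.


Hb = gamma * d
Hb = 0.76 * 3.77
Hb = 2.8652 m

2.8652


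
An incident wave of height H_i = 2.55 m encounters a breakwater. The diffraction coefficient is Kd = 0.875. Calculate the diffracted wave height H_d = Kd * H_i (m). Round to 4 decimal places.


H_d = Kd * H_i
H_d = 0.875 * 2.55
H_d = 2.2313 m

2.2313


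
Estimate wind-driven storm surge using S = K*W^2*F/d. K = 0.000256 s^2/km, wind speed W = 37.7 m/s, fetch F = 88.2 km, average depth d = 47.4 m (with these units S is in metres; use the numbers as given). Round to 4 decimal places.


S = K * W^2 * F / d
W^2 = 37.7^2 = 1421.29
S = 0.000256 * 1421.29 * 88.2 / 47.4
Numerator = 0.000256 * 1421.29 * 88.2 = 32.091591
S = 32.091591 / 47.4 = 0.6770 m

0.6770


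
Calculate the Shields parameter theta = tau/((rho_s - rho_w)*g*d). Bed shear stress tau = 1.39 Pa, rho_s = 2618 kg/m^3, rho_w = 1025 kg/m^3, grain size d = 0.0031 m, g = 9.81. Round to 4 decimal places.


theta = tau / ((rho_s - rho_w) * g * d)
rho_s - rho_w = 2618 - 1025 = 1593
Denominator = 1593 * 9.81 * 0.0031 = 48.444723
theta = 1.39 / 48.444723
theta = 0.0287

0.0287


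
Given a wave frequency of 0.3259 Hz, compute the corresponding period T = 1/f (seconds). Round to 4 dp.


T = 1 / f
T = 1 / 0.3259
T = 3.0684 s

3.0684


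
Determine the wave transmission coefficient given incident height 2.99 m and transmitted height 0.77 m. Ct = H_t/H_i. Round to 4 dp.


Ct = H_t / H_i
Ct = 0.77 / 2.99
Ct = 0.2575

0.2575


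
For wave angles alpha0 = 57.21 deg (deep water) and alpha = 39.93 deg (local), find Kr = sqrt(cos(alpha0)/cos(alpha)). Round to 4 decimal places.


Kr = sqrt(cos(alpha0) / cos(alpha))
cos(57.21) = 0.541561
cos(39.93) = 0.766829
Kr = sqrt(0.541561 / 0.766829)
Kr = sqrt(0.706235)
Kr = 0.8404

0.8404


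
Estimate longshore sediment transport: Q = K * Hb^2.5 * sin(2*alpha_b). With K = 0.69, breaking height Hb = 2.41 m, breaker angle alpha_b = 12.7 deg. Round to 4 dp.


Q = K * Hb^2.5 * sin(2 * alpha_b)
Hb^2.5 = 2.41^2.5 = 9.016596
sin(2 * 12.7) = sin(25.4) = 0.428935
Q = 0.69 * 9.016596 * 0.428935
Q = 2.6686 m^3/s

2.6686


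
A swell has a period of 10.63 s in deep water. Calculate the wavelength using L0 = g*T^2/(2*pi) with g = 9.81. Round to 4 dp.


L0 = g * T^2 / (2 * pi)
L0 = 9.81 * 10.63^2 / (2 * pi)
L0 = 9.81 * 112.9969 / 6.28319
L0 = 1108.4996 / 6.28319
L0 = 176.4232 m

176.4232


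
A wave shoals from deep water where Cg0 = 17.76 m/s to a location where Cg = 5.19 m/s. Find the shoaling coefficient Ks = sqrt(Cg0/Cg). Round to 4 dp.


Ks = sqrt(Cg0 / Cg)
Ks = sqrt(17.76 / 5.19)
Ks = sqrt(3.4220)
Ks = 1.8499

1.8499


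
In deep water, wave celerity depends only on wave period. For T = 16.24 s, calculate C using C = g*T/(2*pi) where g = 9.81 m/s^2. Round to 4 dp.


We use the deep-water celerity formula:
C = g * T / (2 * pi)
C = 9.81 * 16.24 / (2 * 3.14159...)
C = 159.314400 / 6.283185
C = 25.3557 m/s

25.3557


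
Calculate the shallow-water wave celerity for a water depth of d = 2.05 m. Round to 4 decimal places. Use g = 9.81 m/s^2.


Using the shallow-water approximation:
C = sqrt(g * d) = sqrt(9.81 * 2.05)
C = sqrt(20.1105)
C = 4.4845 m/s

4.4845


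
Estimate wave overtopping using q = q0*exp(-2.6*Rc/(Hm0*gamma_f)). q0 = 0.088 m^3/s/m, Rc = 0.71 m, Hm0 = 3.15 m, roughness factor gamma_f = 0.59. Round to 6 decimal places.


q = q0 * exp(-2.6 * Rc / (Hm0 * gamma_f))
Exponent = -2.6 * 0.71 / (3.15 * 0.59)
= -2.6 * 0.71 / 1.8585
= -0.993274
exp(-0.993274) = 0.370362
q = 0.088 * 0.370362
q = 0.032592 m^3/s/m

0.032592


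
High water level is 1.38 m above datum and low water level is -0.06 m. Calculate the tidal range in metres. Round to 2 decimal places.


Tidal range = High water - Low water
Tidal range = 1.38 - (-0.06)
Tidal range = 1.44 m

1.44


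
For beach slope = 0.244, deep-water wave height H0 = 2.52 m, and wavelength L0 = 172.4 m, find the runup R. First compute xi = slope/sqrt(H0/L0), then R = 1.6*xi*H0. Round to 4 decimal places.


xi = slope / sqrt(H0/L0)
H0/L0 = 2.52/172.4 = 0.014617
sqrt(0.014617) = 0.120901
xi = 0.244 / 0.120901 = 2.018172
R = 1.6 * xi * H0 = 1.6 * 2.018172 * 2.52
R = 8.1373 m

8.1373


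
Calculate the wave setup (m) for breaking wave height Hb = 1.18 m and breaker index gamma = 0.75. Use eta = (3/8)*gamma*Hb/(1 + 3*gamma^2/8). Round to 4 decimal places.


eta = (3/8) * gamma * Hb / (1 + 3*gamma^2/8)
Numerator = (3/8) * 0.75 * 1.18 = 0.331875
Denominator = 1 + 3*0.75^2/8 = 1 + 0.210938 = 1.210938
eta = 0.331875 / 1.210938
eta = 0.2741 m

0.2741


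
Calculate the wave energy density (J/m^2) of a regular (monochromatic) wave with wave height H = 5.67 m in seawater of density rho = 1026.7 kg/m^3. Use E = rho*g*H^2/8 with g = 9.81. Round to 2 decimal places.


E = (1/8) * rho * g * H^2
E = (1/8) * 1026.7 * 9.81 * 5.67^2
E = 0.125 * 1026.7 * 9.81 * 32.1489
E = 40475.17 J/m^2

40475.17


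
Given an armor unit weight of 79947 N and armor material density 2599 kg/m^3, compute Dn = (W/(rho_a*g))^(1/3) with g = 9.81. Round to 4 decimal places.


V = W / (rho_a * g)
V = 79947 / (2599 * 9.81)
V = 79947 / 25496.19
V = 3.135645 m^3
Dn = V^(1/3) = 3.135645^(1/3)
Dn = 1.4637 m

1.4637


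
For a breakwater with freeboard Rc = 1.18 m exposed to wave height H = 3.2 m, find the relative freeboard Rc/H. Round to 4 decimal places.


Relative freeboard = Rc / H
= 1.18 / 3.2
= 0.3688

0.3688


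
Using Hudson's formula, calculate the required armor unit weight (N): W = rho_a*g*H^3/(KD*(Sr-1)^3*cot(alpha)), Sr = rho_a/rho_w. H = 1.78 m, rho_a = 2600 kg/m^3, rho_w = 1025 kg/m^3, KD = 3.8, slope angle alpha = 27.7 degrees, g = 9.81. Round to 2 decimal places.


Sr = rho_a / rho_w = 2600 / 1025 = 2.536585
(Sr - 1) = 1.536585
(Sr - 1)^3 = 3.628023
cot(27.7) = 1 / tan(27.7) = 1 / 0.525012 = 1.904719
Numerator = 2600 * 9.81 * 1.78^3 = 143847.5145
Denominator = 3.8 * 3.628023 * 1.904719 = 26.259392
W = 143847.5145 / 26.259392
W = 5477.95 N

5477.95


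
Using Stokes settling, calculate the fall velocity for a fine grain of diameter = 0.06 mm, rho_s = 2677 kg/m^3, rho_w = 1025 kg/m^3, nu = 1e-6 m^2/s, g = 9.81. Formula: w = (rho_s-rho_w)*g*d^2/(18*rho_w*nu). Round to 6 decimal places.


w = (rho_s - rho_w) * g * d^2 / (18 * rho_w * nu)
d = 0.06 mm = 0.000060 m
rho_s - rho_w = 2677 - 1025 = 1652
Numerator = 1652 * 9.81 * (0.000060)^2 = 0.000058342032
Denominator = 18 * 1025 * 1e-6 = 0.018450
w = 0.003162 m/s

0.003162


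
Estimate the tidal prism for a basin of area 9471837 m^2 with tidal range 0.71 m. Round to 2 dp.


Tidal prism = Area * Tidal range
P = 9471837 * 0.71
P = 6725004.27 m^3

6725004.27


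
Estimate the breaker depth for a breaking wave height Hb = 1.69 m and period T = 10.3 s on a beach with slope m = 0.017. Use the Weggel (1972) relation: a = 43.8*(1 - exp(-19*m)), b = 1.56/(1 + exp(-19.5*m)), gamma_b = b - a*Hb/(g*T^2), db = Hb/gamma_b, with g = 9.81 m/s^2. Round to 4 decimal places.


a = 43.8 * (1 - exp(-19 * m))
exp(-19 * 0.017) = exp(-0.3230) = 0.723974
a = 43.8 * (1 - 0.723974) = 12.089945
b = 1.56 / (1 + exp(-19.5 * m))
exp(-19.5 * 0.017) = exp(-0.3315) = 0.717846
b = 1.56 / (1 + 0.717846) = 0.908114
Hb / (g * T^2) = 1.69 / (9.81 * 10.3^2) = 1.69 / 1040.7429 = 0.00162384
gamma_b = b - a * Hb/(g*T^2) = 0.908114 - 12.089945 * 0.00162384 = 0.888482
db = Hb / gamma_b = 1.69 / 0.888482
db = 1.9021 m

1.9021


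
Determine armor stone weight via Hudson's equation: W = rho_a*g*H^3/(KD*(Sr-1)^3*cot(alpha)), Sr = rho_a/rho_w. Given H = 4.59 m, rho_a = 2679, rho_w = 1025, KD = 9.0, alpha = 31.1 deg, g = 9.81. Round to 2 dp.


Sr = rho_a / rho_w = 2679 / 1025 = 2.613659
(Sr - 1) = 1.613659
(Sr - 1)^3 = 4.201796
cot(31.1) = 1 / tan(31.1) = 1 / 0.603239 = 1.657719
Numerator = 2679 * 9.81 * 4.59^3 = 2541439.5117
Denominator = 9.0 * 4.201796 * 1.657719 = 62.688565
W = 2541439.5117 / 62.688565
W = 40540.72 N

40540.72


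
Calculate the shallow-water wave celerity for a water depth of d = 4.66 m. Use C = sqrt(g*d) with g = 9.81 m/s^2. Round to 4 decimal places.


Using the shallow-water approximation:
C = sqrt(g * d) = sqrt(9.81 * 4.66)
C = sqrt(45.7146)
C = 6.7613 m/s

6.7613


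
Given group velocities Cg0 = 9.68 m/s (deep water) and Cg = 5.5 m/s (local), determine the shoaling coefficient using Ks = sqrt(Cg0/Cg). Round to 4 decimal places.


Ks = sqrt(Cg0 / Cg)
Ks = sqrt(9.68 / 5.5)
Ks = sqrt(1.7600)
Ks = 1.3266

1.3266


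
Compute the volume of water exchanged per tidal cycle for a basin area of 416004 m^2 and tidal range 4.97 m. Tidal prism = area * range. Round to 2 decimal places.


Tidal prism = Area * Tidal range
P = 416004 * 4.97
P = 2067539.88 m^3

2067539.88


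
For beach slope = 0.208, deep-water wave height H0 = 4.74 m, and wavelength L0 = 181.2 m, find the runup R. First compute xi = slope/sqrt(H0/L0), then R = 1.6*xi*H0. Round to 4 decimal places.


xi = slope / sqrt(H0/L0)
H0/L0 = 4.74/181.2 = 0.026159
sqrt(0.026159) = 0.161737
xi = 0.208 / 0.161737 = 1.286036
R = 1.6 * xi * H0 = 1.6 * 1.286036 * 4.74
R = 9.7533 m

9.7533


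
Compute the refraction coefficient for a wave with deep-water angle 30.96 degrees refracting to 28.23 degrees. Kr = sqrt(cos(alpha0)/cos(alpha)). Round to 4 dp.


Kr = sqrt(cos(alpha0) / cos(alpha))
cos(30.96) = 0.857527
cos(28.23) = 0.881056
Kr = sqrt(0.857527 / 0.881056)
Kr = sqrt(0.973294)
Kr = 0.9866

0.9866


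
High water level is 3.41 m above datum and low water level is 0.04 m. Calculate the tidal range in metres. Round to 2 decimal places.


Tidal range = High water - Low water
Tidal range = 3.41 - (0.04)
Tidal range = 3.37 m

3.37


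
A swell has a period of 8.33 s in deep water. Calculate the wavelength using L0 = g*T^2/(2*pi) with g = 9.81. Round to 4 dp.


L0 = g * T^2 / (2 * pi)
L0 = 9.81 * 8.33^2 / (2 * pi)
L0 = 9.81 * 69.3889 / 6.28319
L0 = 680.7051 / 6.28319
L0 = 108.3376 m

108.3376


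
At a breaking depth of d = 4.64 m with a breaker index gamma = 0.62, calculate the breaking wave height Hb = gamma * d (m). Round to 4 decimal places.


Hb = gamma * d
Hb = 0.62 * 4.64
Hb = 2.8768 m

2.8768


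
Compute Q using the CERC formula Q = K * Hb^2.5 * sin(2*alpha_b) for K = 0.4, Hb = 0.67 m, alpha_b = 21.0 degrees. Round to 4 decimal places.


Q = K * Hb^2.5 * sin(2 * alpha_b)
Hb^2.5 = 0.67^2.5 = 0.367440
sin(2 * 21.0) = sin(42.0) = 0.669131
Q = 0.4 * 0.367440 * 0.669131
Q = 0.0983 m^3/s

0.0983


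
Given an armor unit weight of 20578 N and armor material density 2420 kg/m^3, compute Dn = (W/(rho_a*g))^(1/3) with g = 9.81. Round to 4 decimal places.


V = W / (rho_a * g)
V = 20578 / (2420 * 9.81)
V = 20578 / 23740.20
V = 0.866800 m^3
Dn = V^(1/3) = 0.866800^(1/3)
Dn = 0.9535 m

0.9535


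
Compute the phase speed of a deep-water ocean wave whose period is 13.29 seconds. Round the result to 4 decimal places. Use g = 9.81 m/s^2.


We use the deep-water celerity formula:
C = g * T / (2 * pi)
C = 9.81 * 13.29 / (2 * 3.14159...)
C = 130.374900 / 6.283185
C = 20.7498 m/s

20.7498


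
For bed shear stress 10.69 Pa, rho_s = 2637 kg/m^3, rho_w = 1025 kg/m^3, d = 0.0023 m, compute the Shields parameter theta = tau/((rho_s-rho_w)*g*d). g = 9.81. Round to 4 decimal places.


theta = tau / ((rho_s - rho_w) * g * d)
rho_s - rho_w = 2637 - 1025 = 1612
Denominator = 1612 * 9.81 * 0.0023 = 36.371556
theta = 10.69 / 36.371556
theta = 0.2939

0.2939


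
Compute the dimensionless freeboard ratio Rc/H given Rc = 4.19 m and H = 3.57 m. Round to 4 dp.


Relative freeboard = Rc / H
= 4.19 / 3.57
= 1.1737

1.1737


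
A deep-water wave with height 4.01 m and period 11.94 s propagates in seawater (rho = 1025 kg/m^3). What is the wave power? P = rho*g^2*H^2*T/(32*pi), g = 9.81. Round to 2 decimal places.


P = rho * g^2 * H^2 * T / (32 * pi)
P = 1025 * 9.81^2 * 4.01^2 * 11.94 / (32 * pi)
P = 1025 * 96.2361 * 16.0801 * 11.94 / 100.53096
P = 188388.81 W/m

188388.81


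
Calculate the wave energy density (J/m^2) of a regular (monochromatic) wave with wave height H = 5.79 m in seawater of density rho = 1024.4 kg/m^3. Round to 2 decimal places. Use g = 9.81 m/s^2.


E = (1/8) * rho * g * H^2
E = (1/8) * 1024.4 * 9.81 * 5.79^2
E = 0.125 * 1024.4 * 9.81 * 33.5241
E = 42111.99 J/m^2

42111.99


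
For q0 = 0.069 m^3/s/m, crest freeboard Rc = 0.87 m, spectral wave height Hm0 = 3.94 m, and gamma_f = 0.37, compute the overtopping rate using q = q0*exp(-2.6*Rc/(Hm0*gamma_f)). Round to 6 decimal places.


q = q0 * exp(-2.6 * Rc / (Hm0 * gamma_f))
Exponent = -2.6 * 0.87 / (3.94 * 0.37)
= -2.6 * 0.87 / 1.4578
= -1.551653
exp(-1.551653) = 0.211897
q = 0.069 * 0.211897
q = 0.014621 m^3/s/m

0.014621


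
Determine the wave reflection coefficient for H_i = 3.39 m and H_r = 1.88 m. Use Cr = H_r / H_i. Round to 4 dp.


Cr = H_r / H_i
Cr = 1.88 / 3.39
Cr = 0.5546

0.5546


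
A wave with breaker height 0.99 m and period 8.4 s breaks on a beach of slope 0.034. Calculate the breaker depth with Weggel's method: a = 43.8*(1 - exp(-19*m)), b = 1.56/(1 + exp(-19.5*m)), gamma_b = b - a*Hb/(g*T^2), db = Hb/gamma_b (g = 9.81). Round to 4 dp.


a = 43.8 * (1 - exp(-19 * m))
exp(-19 * 0.034) = exp(-0.6460) = 0.524138
a = 43.8 * (1 - 0.524138) = 20.842749
b = 1.56 / (1 + exp(-19.5 * m))
exp(-19.5 * 0.034) = exp(-0.6630) = 0.515303
b = 1.56 / (1 + 0.515303) = 1.029497
Hb / (g * T^2) = 0.99 / (9.81 * 8.4^2) = 0.99 / 692.1936 = 0.00143024
gamma_b = b - a * Hb/(g*T^2) = 1.029497 - 20.842749 * 0.00143024 = 0.999687
db = Hb / gamma_b = 0.99 / 0.999687
db = 0.9903 m

0.9903


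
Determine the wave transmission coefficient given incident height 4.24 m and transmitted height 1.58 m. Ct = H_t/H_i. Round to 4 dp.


Ct = H_t / H_i
Ct = 1.58 / 4.24
Ct = 0.3726

0.3726


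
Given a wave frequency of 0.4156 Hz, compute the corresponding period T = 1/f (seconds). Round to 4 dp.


T = 1 / f
T = 1 / 0.4156
T = 2.4062 s

2.4062


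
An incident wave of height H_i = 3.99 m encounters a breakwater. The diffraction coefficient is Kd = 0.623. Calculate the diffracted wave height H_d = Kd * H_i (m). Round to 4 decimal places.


H_d = Kd * H_i
H_d = 0.623 * 3.99
H_d = 2.4858 m

2.4858


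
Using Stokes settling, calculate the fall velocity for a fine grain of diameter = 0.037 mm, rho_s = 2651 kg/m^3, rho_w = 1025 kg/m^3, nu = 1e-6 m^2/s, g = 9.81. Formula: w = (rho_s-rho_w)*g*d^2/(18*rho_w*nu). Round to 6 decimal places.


w = (rho_s - rho_w) * g * d^2 / (18 * rho_w * nu)
d = 0.037 mm = 0.000037 m
rho_s - rho_w = 2651 - 1025 = 1626
Numerator = 1626 * 9.81 * (0.000037)^2 = 0.000021837001
Denominator = 18 * 1025 * 1e-6 = 0.018450
w = 0.001184 m/s

0.001184


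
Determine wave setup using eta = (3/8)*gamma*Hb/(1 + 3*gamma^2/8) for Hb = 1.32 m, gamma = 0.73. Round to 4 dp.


eta = (3/8) * gamma * Hb / (1 + 3*gamma^2/8)
Numerator = (3/8) * 0.73 * 1.32 = 0.361350
Denominator = 1 + 3*0.73^2/8 = 1 + 0.199838 = 1.199838
eta = 0.361350 / 1.199838
eta = 0.3012 m

0.3012


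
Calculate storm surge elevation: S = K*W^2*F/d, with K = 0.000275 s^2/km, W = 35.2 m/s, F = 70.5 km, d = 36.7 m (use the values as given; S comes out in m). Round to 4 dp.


S = K * W^2 * F / d
W^2 = 35.2^2 = 1239.04
S = 0.000275 * 1239.04 * 70.5 / 36.7
Numerator = 0.000275 * 1239.04 * 70.5 = 24.021888
S = 24.021888 / 36.7 = 0.6545 m

0.6545


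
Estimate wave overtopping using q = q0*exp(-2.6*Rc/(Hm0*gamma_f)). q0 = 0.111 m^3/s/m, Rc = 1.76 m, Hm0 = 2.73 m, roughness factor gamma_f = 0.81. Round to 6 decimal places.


q = q0 * exp(-2.6 * Rc / (Hm0 * gamma_f))
Exponent = -2.6 * 1.76 / (2.73 * 0.81)
= -2.6 * 1.76 / 2.2113
= -2.069371
exp(-2.069371) = 0.126265
q = 0.111 * 0.126265
q = 0.014015 m^3/s/m

0.014015


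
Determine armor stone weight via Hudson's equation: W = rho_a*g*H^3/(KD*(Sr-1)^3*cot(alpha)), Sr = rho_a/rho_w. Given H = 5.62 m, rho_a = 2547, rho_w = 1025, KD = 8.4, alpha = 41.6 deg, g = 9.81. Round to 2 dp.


Sr = rho_a / rho_w = 2547 / 1025 = 2.484878
(Sr - 1) = 1.484878
(Sr - 1)^3 = 3.273952
cot(41.6) = 1 / tan(41.6) = 1 / 0.887842 = 1.126327
Numerator = 2547 * 9.81 * 5.62^3 = 4435135.5647
Denominator = 8.4 * 3.273952 * 1.126327 = 30.975347
W = 4435135.5647 / 30.975347
W = 143182.76 N

143182.76


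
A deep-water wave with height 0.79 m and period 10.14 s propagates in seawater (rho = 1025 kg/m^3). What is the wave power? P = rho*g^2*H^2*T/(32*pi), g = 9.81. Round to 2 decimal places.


P = rho * g^2 * H^2 * T / (32 * pi)
P = 1025 * 9.81^2 * 0.79^2 * 10.14 / (32 * pi)
P = 1025 * 96.2361 * 0.6241 * 10.14 / 100.53096
P = 6209.46 W/m

6209.46


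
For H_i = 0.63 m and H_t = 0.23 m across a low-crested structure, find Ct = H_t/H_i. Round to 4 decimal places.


Ct = H_t / H_i
Ct = 0.23 / 0.63
Ct = 0.3651

0.3651


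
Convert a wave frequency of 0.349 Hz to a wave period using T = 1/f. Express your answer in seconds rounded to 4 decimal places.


T = 1 / f
T = 1 / 0.349
T = 2.8653 s

2.8653


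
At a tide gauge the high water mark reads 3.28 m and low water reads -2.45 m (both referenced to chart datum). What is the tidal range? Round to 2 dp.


Tidal range = High water - Low water
Tidal range = 3.28 - (-2.45)
Tidal range = 5.73 m

5.73


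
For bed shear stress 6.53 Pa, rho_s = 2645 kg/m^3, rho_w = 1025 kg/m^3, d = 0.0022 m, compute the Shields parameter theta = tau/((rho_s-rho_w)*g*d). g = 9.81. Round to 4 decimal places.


theta = tau / ((rho_s - rho_w) * g * d)
rho_s - rho_w = 2645 - 1025 = 1620
Denominator = 1620 * 9.81 * 0.0022 = 34.962840
theta = 6.53 / 34.962840
theta = 0.1868

0.1868


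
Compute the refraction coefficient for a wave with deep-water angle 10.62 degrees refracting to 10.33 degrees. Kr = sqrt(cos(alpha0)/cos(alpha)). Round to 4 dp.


Kr = sqrt(cos(alpha0) / cos(alpha))
cos(10.62) = 0.982871
cos(10.33) = 0.983791
Kr = sqrt(0.982871 / 0.983791)
Kr = sqrt(0.999065)
Kr = 0.9995

0.9995


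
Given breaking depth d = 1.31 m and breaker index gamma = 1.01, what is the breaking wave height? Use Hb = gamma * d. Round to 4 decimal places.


Hb = gamma * d
Hb = 1.01 * 1.31
Hb = 1.3231 m

1.3231


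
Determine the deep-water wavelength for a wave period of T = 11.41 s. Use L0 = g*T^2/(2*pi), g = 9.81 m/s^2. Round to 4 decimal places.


L0 = g * T^2 / (2 * pi)
L0 = 9.81 * 11.41^2 / (2 * pi)
L0 = 9.81 * 130.1881 / 6.28319
L0 = 1277.1453 / 6.28319
L0 = 203.2640 m

203.2640


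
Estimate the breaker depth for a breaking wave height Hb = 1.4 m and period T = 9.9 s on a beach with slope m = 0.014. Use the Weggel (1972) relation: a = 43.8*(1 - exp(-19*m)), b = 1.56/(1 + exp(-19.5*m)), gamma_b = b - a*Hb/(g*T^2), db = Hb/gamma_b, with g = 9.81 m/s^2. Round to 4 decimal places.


a = 43.8 * (1 - exp(-19 * m))
exp(-19 * 0.014) = exp(-0.2660) = 0.766439
a = 43.8 * (1 - 0.766439) = 10.229966
b = 1.56 / (1 + exp(-19.5 * m))
exp(-19.5 * 0.014) = exp(-0.2730) = 0.761093
b = 1.56 / (1 + 0.761093) = 0.885814
Hb / (g * T^2) = 1.4 / (9.81 * 9.9^2) = 1.4 / 961.4781 = 0.00145609
gamma_b = b - a * Hb/(g*T^2) = 0.885814 - 10.229966 * 0.00145609 = 0.870918
db = Hb / gamma_b = 1.4 / 0.870918
db = 1.6075 m

1.6075


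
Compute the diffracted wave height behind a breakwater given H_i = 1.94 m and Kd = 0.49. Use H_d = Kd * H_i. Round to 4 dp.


H_d = Kd * H_i
H_d = 0.49 * 1.94
H_d = 0.9506 m

0.9506


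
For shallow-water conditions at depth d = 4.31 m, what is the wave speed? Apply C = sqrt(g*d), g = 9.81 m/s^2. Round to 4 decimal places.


Using the shallow-water approximation:
C = sqrt(g * d) = sqrt(9.81 * 4.31)
C = sqrt(42.2811)
C = 6.5024 m/s

6.5024


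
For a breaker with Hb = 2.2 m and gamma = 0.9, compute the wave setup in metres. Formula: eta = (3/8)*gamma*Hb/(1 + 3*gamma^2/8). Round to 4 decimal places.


eta = (3/8) * gamma * Hb / (1 + 3*gamma^2/8)
Numerator = (3/8) * 0.9 * 2.2 = 0.742500
Denominator = 1 + 3*0.9^2/8 = 1 + 0.303750 = 1.303750
eta = 0.742500 / 1.303750
eta = 0.5695 m

0.5695


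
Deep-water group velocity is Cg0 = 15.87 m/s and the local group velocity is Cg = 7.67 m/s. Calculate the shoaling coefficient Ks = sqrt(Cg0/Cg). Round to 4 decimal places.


Ks = sqrt(Cg0 / Cg)
Ks = sqrt(15.87 / 7.67)
Ks = sqrt(2.0691)
Ks = 1.4384

1.4384


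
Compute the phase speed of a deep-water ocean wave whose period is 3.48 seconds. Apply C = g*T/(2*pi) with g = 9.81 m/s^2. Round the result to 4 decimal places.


We use the deep-water celerity formula:
C = g * T / (2 * pi)
C = 9.81 * 3.48 / (2 * 3.14159...)
C = 34.138800 / 6.283185
C = 5.4334 m/s

5.4334


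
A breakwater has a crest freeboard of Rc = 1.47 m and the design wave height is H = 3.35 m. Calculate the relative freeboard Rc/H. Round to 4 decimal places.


Relative freeboard = Rc / H
= 1.47 / 3.35
= 0.4388

0.4388


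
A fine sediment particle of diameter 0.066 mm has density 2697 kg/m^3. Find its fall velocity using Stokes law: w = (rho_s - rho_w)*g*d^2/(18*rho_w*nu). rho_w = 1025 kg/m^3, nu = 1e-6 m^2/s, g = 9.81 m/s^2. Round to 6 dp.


w = (rho_s - rho_w) * g * d^2 / (18 * rho_w * nu)
d = 0.066 mm = 0.000066 m
rho_s - rho_w = 2697 - 1025 = 1672
Numerator = 1672 * 9.81 * (0.000066)^2 = 0.000071448506
Denominator = 18 * 1025 * 1e-6 = 0.018450
w = 0.003873 m/s

0.003873


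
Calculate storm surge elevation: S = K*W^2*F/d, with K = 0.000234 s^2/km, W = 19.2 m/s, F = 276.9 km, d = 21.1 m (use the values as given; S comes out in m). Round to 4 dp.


S = K * W^2 * F / d
W^2 = 19.2^2 = 368.64
S = 0.000234 * 368.64 * 276.9 / 21.1
Numerator = 0.000234 * 368.64 * 276.9 = 23.885881
S = 23.885881 / 21.1 = 1.1320 m

1.1320


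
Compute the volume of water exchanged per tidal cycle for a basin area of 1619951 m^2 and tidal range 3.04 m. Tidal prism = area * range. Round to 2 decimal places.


Tidal prism = Area * Tidal range
P = 1619951 * 3.04
P = 4924651.04 m^3

4924651.04
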